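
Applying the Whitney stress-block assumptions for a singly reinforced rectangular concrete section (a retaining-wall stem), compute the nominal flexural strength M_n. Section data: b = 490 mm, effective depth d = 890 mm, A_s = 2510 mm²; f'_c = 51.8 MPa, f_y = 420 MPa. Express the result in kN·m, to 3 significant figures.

T = A_s f_y = 2510 × 420 = 1054200 N = 1054.2 kN.
From C = T: a = T/(0.85 f'_c b) = 1054200/(0.85 × 51.8 × 490) = 48.86 mm.
M_n = T(d − a/2) = 1054.2 kN × (890 − 24.43) mm = 912.48 kN·m.

M_n ≈ 912 kN·m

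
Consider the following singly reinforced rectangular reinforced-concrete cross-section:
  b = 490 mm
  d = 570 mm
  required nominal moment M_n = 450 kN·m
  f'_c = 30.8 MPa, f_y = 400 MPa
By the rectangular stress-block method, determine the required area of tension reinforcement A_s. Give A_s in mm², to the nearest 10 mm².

A_s ≈ 2090 mm²

With M_n = 0.85 f'_c a b (d − a/2), solve the quadratic for a:
a = d − √(d² − 2M_n/(0.85 f'_c b)) = 570 − √(570² − 2 × 450×10⁶/(0.85 × 30.8 × 490)) = 65.28 mm.
A_s = 0.85 f'_c a b / f_y = 0.85 × 30.8 × 65.28 × 490 / 400 = 2093.6 mm².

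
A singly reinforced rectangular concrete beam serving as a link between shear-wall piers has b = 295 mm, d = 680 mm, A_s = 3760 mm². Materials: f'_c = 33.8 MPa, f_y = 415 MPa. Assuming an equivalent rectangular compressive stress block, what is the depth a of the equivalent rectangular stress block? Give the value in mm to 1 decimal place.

T = A_s f_y = 3760 × 415 = 1560400 N = 1560.4 kN.
Setting C = 0.85 f'_c a b equal to T: a = 1560400/(0.85 × 33.8 × 295) = 184.1 mm.

a ≈ 184.1 mm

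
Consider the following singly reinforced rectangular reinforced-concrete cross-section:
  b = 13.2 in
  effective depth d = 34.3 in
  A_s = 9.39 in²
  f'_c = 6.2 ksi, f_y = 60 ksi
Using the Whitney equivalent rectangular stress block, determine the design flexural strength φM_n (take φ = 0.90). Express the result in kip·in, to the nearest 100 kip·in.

T = A_s f_y = 9.39 × 60 = 563.4 kips.
a = T/(0.85 f'_c b) = 563.4/(0.85 × 6.2 × 13.2) = 8.099 in.
M_n = T(d − a/2) = 563.4 × (34.3 − 4.0495) = 17043.1 kip·in.
φM_n = 0.90 × 17043.1 = 15338.8 kip·in.

φM_n ≈ 15300 kip·in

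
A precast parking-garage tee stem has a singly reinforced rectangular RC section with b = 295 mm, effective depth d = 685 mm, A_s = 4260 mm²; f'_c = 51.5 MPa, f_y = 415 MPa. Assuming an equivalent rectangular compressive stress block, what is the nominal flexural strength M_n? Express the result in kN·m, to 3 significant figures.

T = A_s f_y = 4260 × 415 = 1767900 N = 1767.9 kN.
From C = T: a = T/(0.85 f'_c b) = 1767900/(0.85 × 51.5 × 295) = 136.90 mm.
M_n = T(d − a/2) = 1767.9 kN × (685 − 68.45) mm = 1090.00 kN·m.

M_n ≈ 1090 kN·m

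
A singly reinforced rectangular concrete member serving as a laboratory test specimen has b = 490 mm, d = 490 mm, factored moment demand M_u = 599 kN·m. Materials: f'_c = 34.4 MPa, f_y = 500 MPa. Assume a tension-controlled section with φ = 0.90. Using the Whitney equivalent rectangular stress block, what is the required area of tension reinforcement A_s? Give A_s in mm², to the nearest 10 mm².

M_n = M_u/φ = 599/0.90 = 665.556 kN·m.
With M_n = 0.85 f'_c a b (d − a/2), solve the quadratic for a:
a = d − √(d² − 2M_n/(0.85 f'_c b)) = 490 − √(490² − 2 × 665.556×10⁶/(0.85 × 34.4 × 490)) = 106.34 mm.
A_s = 0.85 f'_c a b / f_y = 0.85 × 34.4 × 106.34 × 490 / 500 = 3047.2 mm².

A_s ≈ 3050 mm²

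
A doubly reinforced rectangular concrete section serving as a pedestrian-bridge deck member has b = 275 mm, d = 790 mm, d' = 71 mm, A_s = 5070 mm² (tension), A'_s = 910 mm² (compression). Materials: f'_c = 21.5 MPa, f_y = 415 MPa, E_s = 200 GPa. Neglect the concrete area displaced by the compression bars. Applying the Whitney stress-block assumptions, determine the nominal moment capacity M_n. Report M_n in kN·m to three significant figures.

Assume both tension and compression steel yield.
Net tension couple steel: A_s − A'_s = 4160 mm².
a = (A_s − A'_s) f_y / (0.85 f'_c b) = 1726400/(0.85 × 21.5 × 275) = 343.52 mm.
c = a/β₁ = 343.52/0.85 = 404.14 mm; ε'_s = 0.003(c − d')/c = 0.0025 ≥ f_y/E_s = 0.0021, so compression steel does yield.
M_n = (A_s − A'_s) f_y (d − a/2) + A'_s f_y (d − d') = [1726400 × (790 − 171.76) + 377650 × (790 − 71)] × 10⁻⁶ = 1067.33 + 271.53 = 1338.86 kN·m.

M_n ≈ 1340 kN·m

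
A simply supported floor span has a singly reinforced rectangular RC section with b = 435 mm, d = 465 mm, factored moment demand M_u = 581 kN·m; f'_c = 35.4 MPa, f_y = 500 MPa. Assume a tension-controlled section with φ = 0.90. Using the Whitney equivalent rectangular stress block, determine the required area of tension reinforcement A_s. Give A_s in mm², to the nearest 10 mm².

A_s ≈ 3200 mm²

M_n = M_u/φ = 581/0.90 = 645.556 kN·m.
With M_n = 0.85 f'_c a b (d − a/2), solve the quadratic for a:
a = d − √(d² − 2M_n/(0.85 f'_c b)) = 465 − √(465² − 2 × 645.556×10⁶/(0.85 × 35.4 × 435)) = 122.09 mm.
A_s = 0.85 f'_c a b / f_y = 0.85 × 35.4 × 122.09 × 435 / 500 = 3196.1 mm².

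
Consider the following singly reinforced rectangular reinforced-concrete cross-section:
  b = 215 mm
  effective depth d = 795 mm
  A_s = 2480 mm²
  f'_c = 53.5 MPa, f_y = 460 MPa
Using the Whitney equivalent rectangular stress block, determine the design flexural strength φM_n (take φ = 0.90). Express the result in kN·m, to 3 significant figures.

T = A_s f_y = 2480 × 460 = 1140800 N = 1140.8 kN.
From C = T: a = T/(0.85 f'_c b) = 1140800/(0.85 × 53.5 × 215) = 116.68 mm.
M_n = T(d − a/2) = 1140.8 kN × (795 − 58.34) mm = 840.38 kN·m.
φM_n = 0.90 × 840.38 = 756.34 kN·m.

φM_n ≈ 756 kN·m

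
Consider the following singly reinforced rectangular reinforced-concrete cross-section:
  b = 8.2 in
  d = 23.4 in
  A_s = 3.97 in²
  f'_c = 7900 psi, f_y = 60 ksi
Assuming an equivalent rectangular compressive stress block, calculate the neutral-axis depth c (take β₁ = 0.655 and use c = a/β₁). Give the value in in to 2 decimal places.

T = A_s f_y = 3.97 × 60 = 238.2 kips.
a = T/(0.85 f'_c b) = 238.2/(0.85 × 7.9 × 8.2) = 4.3260 in.
With β₁ = 0.655, c = a/β₁ = 4.3260/0.655 = 6.60 in.

c ≈ 6.60 in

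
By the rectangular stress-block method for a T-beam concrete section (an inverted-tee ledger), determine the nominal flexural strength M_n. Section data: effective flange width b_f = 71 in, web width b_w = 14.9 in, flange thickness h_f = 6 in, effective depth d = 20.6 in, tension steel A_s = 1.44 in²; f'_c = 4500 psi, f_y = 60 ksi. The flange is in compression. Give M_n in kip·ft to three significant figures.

M_n ≈ 147 kip·ft

Tension: T = A_s f_y = 1.44 × 60 = 86.4 kips.
Try a within the flange: a = T/(0.85 f'_c b_f) = 86.4/(0.85 × 4.5 × 71) = 0.318 in.
Since a = 0.318 ≤ h_f = 6 in, the stress block lies entirely in the flange; analyse as a rectangular beam of width b_f.
M_n = T(d − a/2) = 86.4 × (20.6 − 0.159) = 1766.1 kip·in.
M_n = 1766.1/12 = 147.18 kip·ft.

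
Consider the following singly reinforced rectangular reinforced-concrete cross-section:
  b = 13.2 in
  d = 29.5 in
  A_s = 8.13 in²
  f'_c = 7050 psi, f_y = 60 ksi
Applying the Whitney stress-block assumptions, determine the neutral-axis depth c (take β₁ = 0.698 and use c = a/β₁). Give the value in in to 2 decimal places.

c ≈ 8.83 in

T = A_s f_y = 8.13 × 60 = 487.8 kips.
a = T/(0.85 f'_c b) = 487.8/(0.85 × 7.05 × 13.2) = 6.1668 in.
With β₁ = 0.698, c = a/β₁ = 6.1668/0.698 = 8.83 in.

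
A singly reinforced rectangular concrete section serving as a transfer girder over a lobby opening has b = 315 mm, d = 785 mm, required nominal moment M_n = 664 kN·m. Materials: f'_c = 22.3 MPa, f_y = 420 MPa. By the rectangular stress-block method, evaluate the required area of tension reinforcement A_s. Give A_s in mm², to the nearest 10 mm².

With M_n = 0.85 f'_c a b (d − a/2), solve the quadratic for a:
a = d − √(d² − 2M_n/(0.85 f'_c b)) = 785 − √(785² − 2 × 664×10⁶/(0.85 × 22.3 × 315)) = 157.46 mm.
A_s = 0.85 f'_c a b / f_y = 0.85 × 22.3 × 157.46 × 315 / 420 = 2238.5 mm².

A_s ≈ 2240 mm²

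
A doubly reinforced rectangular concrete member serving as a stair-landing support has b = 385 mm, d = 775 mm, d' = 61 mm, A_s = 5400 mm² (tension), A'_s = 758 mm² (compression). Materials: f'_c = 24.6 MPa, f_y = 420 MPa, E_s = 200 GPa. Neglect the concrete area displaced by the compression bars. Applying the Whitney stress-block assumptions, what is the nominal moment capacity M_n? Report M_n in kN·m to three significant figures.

M_n ≈ 1500 kN·m

Assume both tension and compression steel yield.
Net tension couple steel: A_s − A'_s = 4642 mm².
a = (A_s − A'_s) f_y / (0.85 f'_c b) = 1949640/(0.85 × 24.6 × 385) = 242.18 mm.
c = a/β₁ = 242.18/0.85 = 284.92 mm; ε'_s = 0.003(c − d')/c = 0.0024 ≥ f_y/E_s = 0.0021, so compression steel does yield.
M_n = (A_s − A'_s) f_y (d − a/2) + A'_s f_y (d − d') = [1949640 × (775 − 121.09) + 318360 × (775 − 61)] × 10⁻⁶ = 1274.89 + 227.31 = 1502.20 kN·m.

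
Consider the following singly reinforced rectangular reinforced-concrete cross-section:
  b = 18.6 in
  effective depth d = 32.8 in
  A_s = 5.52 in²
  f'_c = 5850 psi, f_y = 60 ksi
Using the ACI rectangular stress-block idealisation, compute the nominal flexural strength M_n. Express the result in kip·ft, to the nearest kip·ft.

T = A_s f_y = 5.52 × 60 = 331.2 kips.
a = T/(0.85 f'_c b) = 331.2/(0.85 × 5.85 × 18.6) = 3.581 in.
M_n = T(d − a/2) = 331.2 × (32.8 − 1.7905) = 10270.3 kip·in = 10270.3/12 = 855.86 kip·ft.

M_n ≈ 856 kip·ft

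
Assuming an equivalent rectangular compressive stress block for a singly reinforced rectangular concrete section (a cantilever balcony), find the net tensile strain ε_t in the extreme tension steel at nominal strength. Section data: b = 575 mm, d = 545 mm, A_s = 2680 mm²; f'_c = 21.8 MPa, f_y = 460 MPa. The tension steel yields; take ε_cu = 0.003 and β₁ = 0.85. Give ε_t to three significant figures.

a = A_s f_y/(0.85 f'_c b) = 115.70 mm.
β₁ = 0.85, so c = a/β₁ = 115.70/0.85 = 136.12 mm.
From the linear strain diagram with ε_cu = 0.003: ε_t = 0.003 (d − c)/c = 0.003 × (545 − 136.12)/136.12 = 0.00901.
Since ε_t ≥ 0.005, the section is tension-controlled.

ε_t ≈ 0.00901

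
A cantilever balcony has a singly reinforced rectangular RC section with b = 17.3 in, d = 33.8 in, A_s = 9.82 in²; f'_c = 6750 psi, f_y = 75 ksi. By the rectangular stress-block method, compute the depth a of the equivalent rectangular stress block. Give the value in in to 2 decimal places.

T = A_s f_y = 9.82 × 75 = 736.5 kips.
a = T/(0.85 f'_c b) = 736.5/(0.85 × 6.75 × 17.3) = 7.42 in.

a ≈ 7.42 in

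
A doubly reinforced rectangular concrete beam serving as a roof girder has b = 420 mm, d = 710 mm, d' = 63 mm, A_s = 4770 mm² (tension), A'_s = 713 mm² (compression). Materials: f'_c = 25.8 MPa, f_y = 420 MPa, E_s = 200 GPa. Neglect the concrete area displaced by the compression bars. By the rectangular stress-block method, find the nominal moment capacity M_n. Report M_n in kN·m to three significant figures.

Assume both tension and compression steel yield.
Net tension couple steel: A_s − A'_s = 4057 mm².
a = (A_s − A'_s) f_y / (0.85 f'_c b) = 1703940/(0.85 × 25.8 × 420) = 185.00 mm.
c = a/β₁ = 185.00/0.85 = 217.65 mm; ε'_s = 0.003(c − d')/c = 0.0021 ≥ f_y/E_s = 0.0021, so compression steel does yield.
M_n = (A_s − A'_s) f_y (d − a/2) + A'_s f_y (d − d') = [1703940 × (710 − 92.5) + 299460 × (710 − 63)] × 10⁻⁶ = 1052.18 + 193.75 = 1245.93 kN·m.

M_n ≈ 1250 kN·m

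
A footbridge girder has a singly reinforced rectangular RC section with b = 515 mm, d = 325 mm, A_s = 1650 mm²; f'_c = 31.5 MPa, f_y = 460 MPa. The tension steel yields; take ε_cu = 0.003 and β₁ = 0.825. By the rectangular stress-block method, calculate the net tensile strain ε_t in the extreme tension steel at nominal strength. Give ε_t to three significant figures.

ε_t ≈ 0.0116

a = A_s f_y/(0.85 f'_c b) = 55.04 mm.
β₁ = 0.825, so c = a/β₁ = 55.04/0.825 = 66.72 mm.
From the linear strain diagram with ε_cu = 0.003: ε_t = 0.003 (d − c)/c = 0.003 × (325 − 66.72)/66.72 = 0.0116.
Since ε_t ≥ 0.005, the section is tension-controlled.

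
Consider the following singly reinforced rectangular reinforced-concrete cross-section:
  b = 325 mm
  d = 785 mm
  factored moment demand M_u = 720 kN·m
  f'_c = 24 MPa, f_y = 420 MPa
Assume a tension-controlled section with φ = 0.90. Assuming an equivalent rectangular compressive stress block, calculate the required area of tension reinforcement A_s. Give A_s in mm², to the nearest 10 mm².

M_n = M_u/φ = 720/0.90 = 800 kN·m.
With M_n = 0.85 f'_c a b (d − a/2), solve the quadratic for a:
a = d − √(d² − 2M_n/(0.85 f'_c b)) = 785 − √(785² − 2 × 800×10⁶/(0.85 × 24 × 325)) = 172.71 mm.
A_s = 0.85 f'_c a b / f_y = 0.85 × 24 × 172.71 × 325 / 420 = 2726.4 mm².

A_s ≈ 2730 mm²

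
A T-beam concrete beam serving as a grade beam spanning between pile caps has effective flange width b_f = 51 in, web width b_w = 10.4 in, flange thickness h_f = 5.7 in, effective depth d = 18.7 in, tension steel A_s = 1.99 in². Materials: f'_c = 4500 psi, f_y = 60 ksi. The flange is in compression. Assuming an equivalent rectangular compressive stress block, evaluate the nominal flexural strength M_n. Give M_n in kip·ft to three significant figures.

Tension: T = A_s f_y = 1.99 × 60 = 119.4 kips.
Try a within the flange: a = T/(0.85 f'_c b_f) = 119.4/(0.85 × 4.5 × 51) = 0.612 in.
Since a = 0.612 ≤ h_f = 5.7 in, the stress block lies entirely in the flange; analyse as a rectangular beam of width b_f.
M_n = T(d − a/2) = 119.4 × (18.7 − 0.306) = 2196.2 kip·in.
M_n = 2196.2/12 = 183.02 kip·ft.

M_n ≈ 183 kip·ft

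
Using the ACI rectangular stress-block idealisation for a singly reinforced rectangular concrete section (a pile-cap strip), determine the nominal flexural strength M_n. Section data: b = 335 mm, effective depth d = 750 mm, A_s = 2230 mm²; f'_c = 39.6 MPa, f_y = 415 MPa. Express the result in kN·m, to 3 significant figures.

M_n ≈ 656 kN·m

T = A_s f_y = 2230 × 415 = 925450 N = 925.45 kN.
From C = T: a = T/(0.85 f'_c b) = 925450/(0.85 × 39.6 × 335) = 82.07 mm.
M_n = T(d − a/2) = 925.45 kN × (750 − 41.035) mm = 656.11 kN·m.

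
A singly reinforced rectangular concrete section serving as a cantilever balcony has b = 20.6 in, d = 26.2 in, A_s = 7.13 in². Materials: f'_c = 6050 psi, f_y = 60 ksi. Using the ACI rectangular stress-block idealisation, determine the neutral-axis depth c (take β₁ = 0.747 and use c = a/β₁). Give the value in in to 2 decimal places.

c ≈ 5.41 in

T = A_s f_y = 7.13 × 60 = 427.8 kips.
a = T/(0.85 f'_c b) = 427.8/(0.85 × 6.05 × 20.6) = 4.0383 in.
With β₁ = 0.747, c = a/β₁ = 4.0383/0.747 = 5.41 in.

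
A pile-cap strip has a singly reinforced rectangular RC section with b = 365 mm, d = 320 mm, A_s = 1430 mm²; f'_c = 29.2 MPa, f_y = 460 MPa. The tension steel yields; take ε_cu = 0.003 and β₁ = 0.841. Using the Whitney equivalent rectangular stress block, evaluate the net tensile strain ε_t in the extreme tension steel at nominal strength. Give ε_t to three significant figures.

a = A_s f_y/(0.85 f'_c b) = 72.61 mm.
β₁ = 0.841, so c = a/β₁ = 72.61/0.841 = 86.34 mm.
From the linear strain diagram with ε_cu = 0.003: ε_t = 0.003 (d − c)/c = 0.003 × (320 − 86.34)/86.34 = 0.00812.
Since ε_t ≥ 0.005, the section is tension-controlled.

ε_t ≈ 0.00812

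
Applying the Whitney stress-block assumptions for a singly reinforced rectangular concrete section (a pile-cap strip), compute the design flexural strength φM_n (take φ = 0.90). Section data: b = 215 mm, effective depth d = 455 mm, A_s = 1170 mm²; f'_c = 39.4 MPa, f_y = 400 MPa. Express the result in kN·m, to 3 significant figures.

T = A_s f_y = 1170 × 400 = 468000 N = 468 kN.
From C = T: a = T/(0.85 f'_c b) = 468000/(0.85 × 39.4 × 215) = 65.00 mm.
M_n = T(d − a/2) = 468 kN × (455 − 32.5) mm = 197.73 kN·m.
φM_n = 0.90 × 197.73 = 177.96 kN·m.

φM_n ≈ 178 kN·m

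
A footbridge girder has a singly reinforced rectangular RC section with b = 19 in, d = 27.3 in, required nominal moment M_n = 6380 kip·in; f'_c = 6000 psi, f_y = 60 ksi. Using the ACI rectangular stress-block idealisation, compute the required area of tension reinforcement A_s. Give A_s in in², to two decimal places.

From M_n = 0.85 f'_c a b (d − a/2):
a = d − √(d² − 2M_n/(0.85 f'_c b)) = 27.3 − √(27.3² − 2 × 6380/(0.85 × 6 × 19)) = 2.529 in.
A_s = 0.85 f'_c a b / f_y = 0.85 × 6 × 2.529 × 19 / 60 = 4.084 in².

A_s ≈ 4.08 in²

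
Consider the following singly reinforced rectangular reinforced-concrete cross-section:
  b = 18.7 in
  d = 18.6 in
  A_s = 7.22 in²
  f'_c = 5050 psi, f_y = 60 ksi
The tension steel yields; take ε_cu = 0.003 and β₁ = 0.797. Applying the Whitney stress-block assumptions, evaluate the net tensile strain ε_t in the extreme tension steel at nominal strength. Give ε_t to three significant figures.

ε_t ≈ 0.00524

a = A_s f_y/(0.85 f'_c b) = 5.397 in.
β₁ = 0.797, so c = a/β₁ = 5.397/0.797 = 6.772 in.
From the linear strain diagram with ε_cu = 0.003: ε_t = 0.003 (d − c)/c = 0.003 × (18.6 − 6.772)/6.772 = 0.00524.
Since ε_t ≥ 0.005, the section is tension-controlled.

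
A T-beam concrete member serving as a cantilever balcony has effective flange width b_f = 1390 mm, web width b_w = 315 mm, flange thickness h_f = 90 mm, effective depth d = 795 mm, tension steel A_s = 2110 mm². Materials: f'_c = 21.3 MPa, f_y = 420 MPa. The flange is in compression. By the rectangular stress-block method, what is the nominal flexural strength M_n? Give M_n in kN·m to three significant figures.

M_n ≈ 689 kN·m

Tension: T = A_s f_y = 2110 × 420 = 886200 N.
Try a within the flange: a = T/(0.85 f'_c b_f) = 886200/(0.85 × 21.3 × 1390) = 35.21 mm.
Since a = 35.21 ≤ h_f = 90 mm, the stress block lies entirely in the flange; analyse as a rectangular beam of width b_f.
M_n = T(d − a/2) = 886200 × (795 − 17.605) = 688.93 × 10⁶ N·mm.
M_n = 688.93 kN·m.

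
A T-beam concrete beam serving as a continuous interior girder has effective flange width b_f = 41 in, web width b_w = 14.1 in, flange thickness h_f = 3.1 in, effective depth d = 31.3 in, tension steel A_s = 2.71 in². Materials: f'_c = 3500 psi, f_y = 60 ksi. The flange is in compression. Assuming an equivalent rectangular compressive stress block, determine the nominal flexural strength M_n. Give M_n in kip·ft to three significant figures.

Tension: T = A_s f_y = 2.71 × 60 = 162.6 kips.
Try a within the flange: a = T/(0.85 f'_c b_f) = 162.6/(0.85 × 3.5 × 41) = 1.333 in.
Since a = 1.333 ≤ h_f = 3.1 in, the stress block lies entirely in the flange; analyse as a rectangular beam of width b_f.
M_n = T(d − a/2) = 162.6 × (31.3 − 0.6665) = 4981.0 kip·in.
M_n = 4981.0/12 = 415.08 kip·ft.

M_n ≈ 415 kip·ft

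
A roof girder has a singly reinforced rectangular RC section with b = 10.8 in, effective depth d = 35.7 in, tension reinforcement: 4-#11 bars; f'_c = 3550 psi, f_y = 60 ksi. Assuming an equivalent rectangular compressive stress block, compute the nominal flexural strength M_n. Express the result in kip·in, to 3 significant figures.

M_n ≈ 11200 kip·in

A_s = 4 × 1.56 = 6.24 in².
T = A_s f_y = 6.24 × 60 = 374.4 kips.
a = T/(0.85 f'_c b) = 374.4/(0.85 × 3.55 × 10.8) = 11.489 in.
M_n = T(d − a/2) = 374.4 × (35.7 − 5.7445) = 11215.3 kip·in.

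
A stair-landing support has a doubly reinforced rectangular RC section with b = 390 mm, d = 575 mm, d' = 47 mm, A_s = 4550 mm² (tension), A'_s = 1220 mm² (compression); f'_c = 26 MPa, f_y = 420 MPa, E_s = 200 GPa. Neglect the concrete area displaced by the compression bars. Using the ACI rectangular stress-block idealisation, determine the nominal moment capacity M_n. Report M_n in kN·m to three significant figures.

M_n ≈ 961 kN·m

Assume both tension and compression steel yield.
Net tension couple steel: A_s − A'_s = 3330 mm².
a = (A_s − A'_s) f_y / (0.85 f'_c b) = 1398600/(0.85 × 26 × 390) = 162.27 mm.
c = a/β₁ = 162.27/0.85 = 190.91 mm; ε'_s = 0.003(c − d')/c = 0.0023 ≥ f_y/E_s = 0.0021, so compression steel does yield.
M_n = (A_s − A'_s) f_y (d − a/2) + A'_s f_y (d − d') = [1398600 × (575 − 81.135) + 512400 × (575 − 47)] × 10⁻⁶ = 690.72 + 270.55 = 961.27 kN·m.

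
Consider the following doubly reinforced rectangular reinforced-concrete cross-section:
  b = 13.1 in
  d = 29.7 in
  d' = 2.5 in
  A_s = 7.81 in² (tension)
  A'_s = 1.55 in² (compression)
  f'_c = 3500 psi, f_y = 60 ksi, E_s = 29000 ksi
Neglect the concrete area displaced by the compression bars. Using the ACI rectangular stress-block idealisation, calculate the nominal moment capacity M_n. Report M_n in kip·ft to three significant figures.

M_n ≈ 990 kip·ft

Assume both steels yield.
a = (A_s − A'_s) f_y/(0.85 f'_c b) = (7.81 − 1.55) × 60/(0.85 × 3.5 × 13.1) = 9.638 in.
c = a/β₁ = 9.638/0.85 = 11.339 in; ε'_s = 0.003(c − d')/c = 0.0023 ≥ ε_y = 0.0021, so the compression steel yields.
M_n = (A_s − A'_s) f_y (d − a/2) + A'_s f_y (d − d') = 375.6 × (29.7 − 4.819) + 93 × (29.7 − 2.5) = 9345.3 + 2529.6 = 11874.9 kip·in = 11874.9/12 = 989.58 kip·ft.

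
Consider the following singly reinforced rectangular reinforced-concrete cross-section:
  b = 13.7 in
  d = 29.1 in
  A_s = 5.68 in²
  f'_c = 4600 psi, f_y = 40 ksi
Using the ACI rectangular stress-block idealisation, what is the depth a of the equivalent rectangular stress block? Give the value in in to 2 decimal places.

a ≈ 4.24 in

T = A_s f_y = 5.68 × 40 = 227.2 kips.
a = T/(0.85 f'_c b) = 227.2/(0.85 × 4.6 × 13.7) = 4.24 in.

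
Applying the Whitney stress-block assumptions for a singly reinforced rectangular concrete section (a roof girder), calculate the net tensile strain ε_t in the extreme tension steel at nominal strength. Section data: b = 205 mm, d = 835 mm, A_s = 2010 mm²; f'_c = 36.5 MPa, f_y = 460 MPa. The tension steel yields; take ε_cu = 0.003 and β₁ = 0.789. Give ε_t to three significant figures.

ε_t ≈ 0.0106

a = A_s f_y/(0.85 f'_c b) = 145.37 mm.
β₁ = 0.789, so c = a/β₁ = 145.37/0.789 = 184.25 mm.
From the linear strain diagram with ε_cu = 0.003: ε_t = 0.003 (d − c)/c = 0.003 × (835 − 184.25)/184.25 = 0.0106.
Since ε_t ≥ 0.005, the section is tension-controlled.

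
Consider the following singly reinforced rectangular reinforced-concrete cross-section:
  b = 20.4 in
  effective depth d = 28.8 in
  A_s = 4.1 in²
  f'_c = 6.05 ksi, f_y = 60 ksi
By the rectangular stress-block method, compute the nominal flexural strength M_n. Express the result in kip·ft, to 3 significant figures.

M_n ≈ 566 kip·ft

T = A_s f_y = 4.1 × 60 = 246 kips.
a = T/(0.85 f'_c b) = 246/(0.85 × 6.05 × 20.4) = 2.345 in.
M_n = T(d − a/2) = 246 × (28.8 − 1.1725) = 6796.4 kip·in = 6796.4/12 = 566.37 kip·ft.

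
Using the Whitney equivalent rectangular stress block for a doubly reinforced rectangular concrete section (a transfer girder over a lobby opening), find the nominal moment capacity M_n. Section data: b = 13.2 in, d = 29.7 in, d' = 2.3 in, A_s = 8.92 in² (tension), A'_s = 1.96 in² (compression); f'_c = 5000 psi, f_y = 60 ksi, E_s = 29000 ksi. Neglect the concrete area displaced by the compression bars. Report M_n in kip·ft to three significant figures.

M_n ≈ 1170 kip·ft

Assume both steels yield.
a = (A_s − A'_s) f_y/(0.85 f'_c b) = (8.92 − 1.96) × 60/(0.85 × 5 × 13.2) = 7.444 in.
c = a/β₁ = 7.444/0.8 = 9.305 in; ε'_s = 0.003(c − d')/c = 0.0023 ≥ ε_y = 0.0021, so the compression steel yields.
M_n = (A_s − A'_s) f_y (d − a/2) + A'_s f_y (d − d') = 417.6 × (29.7 − 3.722) + 117.6 × (29.7 − 2.3) = 10848.4 + 3222.2 = 14070.6 kip·in = 14070.6/12 = 1172.55 kip·ft.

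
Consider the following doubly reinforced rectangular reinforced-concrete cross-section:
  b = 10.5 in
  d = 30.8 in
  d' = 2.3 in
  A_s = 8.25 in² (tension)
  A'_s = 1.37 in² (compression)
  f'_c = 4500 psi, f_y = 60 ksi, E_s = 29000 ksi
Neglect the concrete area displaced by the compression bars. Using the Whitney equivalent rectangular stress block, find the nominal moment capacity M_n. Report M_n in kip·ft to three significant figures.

M_n ≈ 1080 kip·ft

Assume both steels yield.
a = (A_s − A'_s) f_y/(0.85 f'_c b) = (8.25 − 1.37) × 60/(0.85 × 4.5 × 10.5) = 10.278 in.
c = a/β₁ = 10.278/0.825 = 12.458 in; ε'_s = 0.003(c − d')/c = 0.0024 ≥ ε_y = 0.0021, so the compression steel yields.
M_n = (A_s − A'_s) f_y (d − a/2) + A'_s f_y (d − d') = 412.8 × (30.8 − 5.139) + 82.2 × (30.8 − 2.3) = 10592.9 + 2342.7 = 12935.6 kip·in = 12935.6/12 = 1077.97 kip·ft.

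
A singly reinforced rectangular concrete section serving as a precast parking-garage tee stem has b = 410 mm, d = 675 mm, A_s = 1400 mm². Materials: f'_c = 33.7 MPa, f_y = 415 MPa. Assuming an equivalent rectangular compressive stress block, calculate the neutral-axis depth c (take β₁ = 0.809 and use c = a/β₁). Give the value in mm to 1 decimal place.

c ≈ 61.1 mm

T = A_s f_y = 1400 × 415 = 581000 N = 581 kN.
Setting C = 0.85 f'_c a b equal to T: a = 581000/(0.85 × 33.7 × 410) = 49.470 mm.
With β₁ = 0.809, c = a/β₁ = 49.470/0.809 = 61.1 mm.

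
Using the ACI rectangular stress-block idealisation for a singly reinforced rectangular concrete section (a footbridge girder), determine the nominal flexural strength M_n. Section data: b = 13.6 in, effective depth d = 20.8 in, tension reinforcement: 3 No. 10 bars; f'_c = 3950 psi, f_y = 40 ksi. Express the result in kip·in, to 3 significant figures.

M_n ≈ 2920 kip·in

A_s = 3 × 1.27 = 3.81 in².
T = A_s f_y = 3.81 × 40 = 152.4 kips.
a = T/(0.85 f'_c b) = 152.4/(0.85 × 3.95 × 13.6) = 3.338 in.
M_n = T(d − a/2) = 152.4 × (20.8 − 1.669) = 2915.6 kip·in.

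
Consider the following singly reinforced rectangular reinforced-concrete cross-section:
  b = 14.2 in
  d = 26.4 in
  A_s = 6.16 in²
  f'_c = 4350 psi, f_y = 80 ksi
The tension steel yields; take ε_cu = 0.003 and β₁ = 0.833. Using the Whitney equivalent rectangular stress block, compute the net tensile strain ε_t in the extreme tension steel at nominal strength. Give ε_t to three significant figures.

ε_t ≈ 0.00403

a = A_s f_y/(0.85 f'_c b) = 9.386 in.
β₁ = 0.833, so c = a/β₁ = 9.386/0.833 = 11.268 in.
From the linear strain diagram with ε_cu = 0.003: ε_t = 0.003 (d − c)/c = 0.003 × (26.4 − 11.268)/11.268 = 0.00403.
ε_t is between 0.004 and 0.005 — transition zone.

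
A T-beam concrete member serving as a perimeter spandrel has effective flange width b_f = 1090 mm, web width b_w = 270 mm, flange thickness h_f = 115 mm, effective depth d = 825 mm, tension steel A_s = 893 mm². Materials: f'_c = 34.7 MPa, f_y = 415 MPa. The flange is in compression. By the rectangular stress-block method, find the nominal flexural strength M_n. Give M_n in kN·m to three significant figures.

Tension: T = A_s f_y = 893 × 415 = 370595 N.
Try a within the flange: a = T/(0.85 f'_c b_f) = 370595/(0.85 × 34.7 × 1090) = 11.53 mm.
Since a = 11.53 ≤ h_f = 115 mm, the stress block lies entirely in the flange; analyse as a rectangular beam of width b_f.
M_n = T(d − a/2) = 370595 × (825 − 5.765) = 303.60 × 10⁶ N·mm.
M_n = 303.60 kN·m.

M_n ≈ 304 kN·m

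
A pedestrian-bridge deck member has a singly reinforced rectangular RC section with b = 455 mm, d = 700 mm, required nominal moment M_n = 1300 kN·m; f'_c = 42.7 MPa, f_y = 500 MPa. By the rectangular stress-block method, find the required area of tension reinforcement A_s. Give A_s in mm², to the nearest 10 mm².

A_s ≈ 4070 mm²

With M_n = 0.85 f'_c a b (d − a/2), solve the quadratic for a:
a = d − √(d² − 2M_n/(0.85 f'_c b)) = 700 − √(700² − 2 × 1300×10⁶/(0.85 × 42.7 × 455)) = 123.32 mm.
A_s = 0.85 f'_c a b / f_y = 0.85 × 42.7 × 123.32 × 455 / 500 = 4073.1 mm².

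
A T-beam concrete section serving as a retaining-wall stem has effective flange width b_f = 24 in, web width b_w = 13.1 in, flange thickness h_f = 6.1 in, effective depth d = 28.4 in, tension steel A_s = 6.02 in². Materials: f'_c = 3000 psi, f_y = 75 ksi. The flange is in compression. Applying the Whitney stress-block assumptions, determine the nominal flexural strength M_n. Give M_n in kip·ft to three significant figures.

M_n ≈ 926 kip·ft

Tension: T = A_s f_y = 6.02 × 75 = 451.5 kips.
Try a within the flange: a = T/(0.85 f'_c b_f) = 451.5/(0.85 × 3 × 24) = 7.377 in.
a = 7.377 > h_f = 6.1 in: the block extends into the web. Split into flange-overhang and web parts.
C_f = 0.85 f'_c (b_f − b_w) h_f = 0.85 × 3 × (24 − 13.1) × 6.1 = 169.5 kips.
Remaining web compression depth: a_w = (T − C_f)/(0.85 f'_c b_w) = (451.5 − 169.5)/(0.85 × 3 × 13.1) = 8.442 in.
M_n = C_f(d − h_f/2) + (T − C_f)(d − a_w/2) = 169.5 × (28.4 − 3.05) + 282 × (28.4 − 4.221) = 4296.8 + 6818.5 = 11115.3 kip·in.
M_n = 11115.3/12 = 926.28 kip·ft.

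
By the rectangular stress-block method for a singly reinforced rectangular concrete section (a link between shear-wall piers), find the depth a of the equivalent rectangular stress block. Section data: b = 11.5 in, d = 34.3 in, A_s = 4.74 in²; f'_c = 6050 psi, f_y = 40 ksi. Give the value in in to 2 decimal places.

a ≈ 3.21 in

T = A_s f_y = 4.74 × 40 = 189.6 kips.
a = T/(0.85 f'_c b) = 189.6/(0.85 × 6.05 × 11.5) = 3.21 in.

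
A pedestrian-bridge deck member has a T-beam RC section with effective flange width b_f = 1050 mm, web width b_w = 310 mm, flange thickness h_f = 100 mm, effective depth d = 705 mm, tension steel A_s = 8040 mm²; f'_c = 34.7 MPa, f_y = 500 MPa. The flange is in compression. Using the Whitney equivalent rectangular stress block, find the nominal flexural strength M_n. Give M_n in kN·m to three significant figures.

M_n ≈ 2540 kN·m

Tension: T = A_s f_y = 8040 × 500 = 4020000 N.
Try a within the flange: a = T/(0.85 f'_c b_f) = 4020000/(0.85 × 34.7 × 1050) = 129.80 mm.
a = 129.80 > h_f = 100 mm: the block extends into the web. Split into flange-overhang and web parts.
C_f = 0.85 f'_c (b_f − b_w) h_f = 0.85 × 34.7 × (1050 − 310) × 100 = 2182630 N.
Remaining web compression depth: a_w = (T − C_f)/(0.85 f'_c b_w) = (4020000 − 2182630)/(0.85 × 34.7 × 310) = 200.95 mm.
M_n = C_f(d − h_f/2) + (T − C_f)(d − a_w/2) = 2182630 × (705 − 50) + 1837370 × (705 − 100.475) = 1429.62 + 1110.74 = 2540.36 × 10⁶ N·mm.
M_n = 2540.36 kN·m.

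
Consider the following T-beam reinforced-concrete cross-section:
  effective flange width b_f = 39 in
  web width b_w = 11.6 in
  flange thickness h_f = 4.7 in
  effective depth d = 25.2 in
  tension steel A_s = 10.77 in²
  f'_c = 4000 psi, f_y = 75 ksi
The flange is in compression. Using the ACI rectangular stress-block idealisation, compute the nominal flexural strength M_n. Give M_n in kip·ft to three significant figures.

M_n ≈ 1470 kip·ft

Tension: T = A_s f_y = 10.77 × 75 = 807.75 kips.
Try a within the flange: a = T/(0.85 f'_c b_f) = 807.75/(0.85 × 4 × 39) = 6.092 in.
a = 6.092 > h_f = 4.7 in: the block extends into the web. Split into flange-overhang and web parts.
C_f = 0.85 f'_c (b_f − b_w) h_f = 0.85 × 4 × (39 − 11.6) × 4.7 = 437.9 kips.
Remaining web compression depth: a_w = (T − C_f)/(0.85 f'_c b_w) = (807.75 − 437.9)/(0.85 × 4 × 11.6) = 9.378 in.
M_n = C_f(d − h_f/2) + (T − C_f)(d − a_w/2) = 437.9 × (25.2 − 2.35) + 369.85 × (25.2 − 4.689) = 10006.0 + 7586.0 = 17592.0 kip·in.
M_n = 17592.0/12 = 1466.00 kip·ft.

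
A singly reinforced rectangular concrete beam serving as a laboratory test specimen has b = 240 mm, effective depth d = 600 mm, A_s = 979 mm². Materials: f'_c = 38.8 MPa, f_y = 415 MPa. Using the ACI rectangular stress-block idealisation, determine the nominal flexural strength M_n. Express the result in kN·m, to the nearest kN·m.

M_n ≈ 233 kN·m

T = A_s f_y = 979 × 415 = 406285 N = 406.285 kN.
From C = T: a = T/(0.85 f'_c b) = 406285/(0.85 × 38.8 × 240) = 51.33 mm.
M_n = T(d − a/2) = 406.285 kN × (600 − 25.665) mm = 233.34 kN·m.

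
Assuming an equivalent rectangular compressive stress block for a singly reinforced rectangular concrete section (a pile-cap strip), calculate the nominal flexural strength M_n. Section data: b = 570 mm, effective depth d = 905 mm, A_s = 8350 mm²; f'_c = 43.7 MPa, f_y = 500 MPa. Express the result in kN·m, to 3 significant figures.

T = A_s f_y = 8350 × 500 = 4175000 N = 4175 kN.
From C = T: a = T/(0.85 f'_c b) = 4175000/(0.85 × 43.7 × 570) = 197.19 mm.
M_n = T(d − a/2) = 4175 kN × (905 − 98.595) mm = 3366.74 kN·m.

M_n ≈ 3370 kN·m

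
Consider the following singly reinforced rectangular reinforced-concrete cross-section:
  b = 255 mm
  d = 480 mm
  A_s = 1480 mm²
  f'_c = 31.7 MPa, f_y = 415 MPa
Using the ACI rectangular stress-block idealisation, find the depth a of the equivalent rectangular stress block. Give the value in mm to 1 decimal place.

a ≈ 89.4 mm

T = A_s f_y = 1480 × 415 = 614200 N = 614.2 kN.
Setting C = 0.85 f'_c a b equal to T: a = 614200/(0.85 × 31.7 × 255) = 89.4 mm.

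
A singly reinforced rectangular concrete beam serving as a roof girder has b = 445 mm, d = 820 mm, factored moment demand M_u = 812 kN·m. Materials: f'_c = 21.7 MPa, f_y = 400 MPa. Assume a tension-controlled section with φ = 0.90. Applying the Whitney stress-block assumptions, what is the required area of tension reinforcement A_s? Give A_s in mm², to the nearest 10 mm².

A_s ≈ 3020 mm²

M_n = M_u/φ = 812/0.90 = 902.222 kN·m.
With M_n = 0.85 f'_c a b (d − a/2), solve the quadratic for a:
a = d − √(d² − 2M_n/(0.85 f'_c b)) = 820 − √(820² − 2 × 902.222×10⁶/(0.85 × 21.7 × 445)) = 147.27 mm.
A_s = 0.85 f'_c a b / f_y = 0.85 × 21.7 × 147.27 × 445 / 400 = 3022.0 mm².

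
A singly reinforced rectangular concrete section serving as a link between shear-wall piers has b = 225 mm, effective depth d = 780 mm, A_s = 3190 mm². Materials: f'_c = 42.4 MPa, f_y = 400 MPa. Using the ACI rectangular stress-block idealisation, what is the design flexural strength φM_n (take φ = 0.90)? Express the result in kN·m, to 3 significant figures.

φM_n ≈ 805 kN·m

T = A_s f_y = 3190 × 400 = 1276000 N = 1276 kN.
From C = T: a = T/(0.85 f'_c b) = 1276000/(0.85 × 42.4 × 225) = 157.36 mm.
M_n = T(d − a/2) = 1276 kN × (780 − 78.68) mm = 894.88 kN·m.
φM_n = 0.90 × 894.88 = 805.39 kN·m.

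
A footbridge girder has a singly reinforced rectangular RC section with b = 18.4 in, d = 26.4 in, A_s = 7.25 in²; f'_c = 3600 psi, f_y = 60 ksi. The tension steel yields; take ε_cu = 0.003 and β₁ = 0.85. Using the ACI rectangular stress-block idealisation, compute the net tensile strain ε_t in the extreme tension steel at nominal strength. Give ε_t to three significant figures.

ε_t ≈ 0.00571

a = A_s f_y/(0.85 f'_c b) = 7.726 in.
β₁ = 0.85, so c = a/β₁ = 7.726/0.85 = 9.089 in.
From the linear strain diagram with ε_cu = 0.003: ε_t = 0.003 (d − c)/c = 0.003 × (26.4 − 9.089)/9.089 = 0.00571.
Since ε_t ≥ 0.005, the section is tension-controlled.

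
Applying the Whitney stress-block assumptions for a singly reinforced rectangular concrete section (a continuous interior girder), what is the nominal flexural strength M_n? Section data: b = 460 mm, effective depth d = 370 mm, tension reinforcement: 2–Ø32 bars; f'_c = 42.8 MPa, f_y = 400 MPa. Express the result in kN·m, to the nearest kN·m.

A_s = 2 × 804 = 1608 mm².
T = A_s f_y = 1608 × 400 = 643200 N = 643.2 kN.
From C = T: a = T/(0.85 f'_c b) = 643200/(0.85 × 42.8 × 460) = 38.43 mm.
M_n = T(d − a/2) = 643.2 kN × (370 − 19.215) mm = 225.62 kN·m.

M_n ≈ 226 kN·m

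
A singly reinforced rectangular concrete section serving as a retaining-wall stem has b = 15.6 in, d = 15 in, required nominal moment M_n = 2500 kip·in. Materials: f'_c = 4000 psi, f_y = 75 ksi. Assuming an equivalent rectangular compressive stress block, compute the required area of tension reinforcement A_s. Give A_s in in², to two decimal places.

A_s ≈ 2.52 in²

From M_n = 0.85 f'_c a b (d − a/2):
a = d − √(d² − 2M_n/(0.85 f'_c b)) = 15 − √(15² − 2 × 2500/(0.85 × 4 × 15.6)) = 3.566 in.
A_s = 0.85 f'_c a b / f_y = 0.85 × 4 × 3.566 × 15.6 / 75 = 2.522 in².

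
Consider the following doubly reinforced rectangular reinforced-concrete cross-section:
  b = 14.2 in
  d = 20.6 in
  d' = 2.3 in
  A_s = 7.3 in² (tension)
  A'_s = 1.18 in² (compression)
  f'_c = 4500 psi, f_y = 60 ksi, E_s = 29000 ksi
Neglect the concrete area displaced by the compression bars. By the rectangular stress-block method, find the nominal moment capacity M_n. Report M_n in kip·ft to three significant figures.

M_n ≈ 635 kip·ft

Assume both steels yield.
a = (A_s − A'_s) f_y/(0.85 f'_c b) = (7.3 − 1.18) × 60/(0.85 × 4.5 × 14.2) = 6.761 in.
c = a/β₁ = 6.761/0.825 = 8.195 in; ε'_s = 0.003(c − d')/c = 0.0022 ≥ ε_y = 0.0021, so the compression steel yields.
M_n = (A_s − A'_s) f_y (d − a/2) + A'_s f_y (d − d') = 367.2 × (20.6 − 3.3805) + 70.8 × (20.6 − 2.3) = 6323.0 + 1295.6 = 7618.6 kip·in = 7618.6/12 = 634.88 kip·ft.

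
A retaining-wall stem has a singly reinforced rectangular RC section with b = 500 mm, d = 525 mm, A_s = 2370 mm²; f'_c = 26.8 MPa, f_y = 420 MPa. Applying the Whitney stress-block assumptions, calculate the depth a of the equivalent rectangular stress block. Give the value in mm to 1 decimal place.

a ≈ 87.4 mm

T = A_s f_y = 2370 × 420 = 995400 N = 995.4 kN.
Setting C = 0.85 f'_c a b equal to T: a = 995400/(0.85 × 26.8 × 500) = 87.4 mm.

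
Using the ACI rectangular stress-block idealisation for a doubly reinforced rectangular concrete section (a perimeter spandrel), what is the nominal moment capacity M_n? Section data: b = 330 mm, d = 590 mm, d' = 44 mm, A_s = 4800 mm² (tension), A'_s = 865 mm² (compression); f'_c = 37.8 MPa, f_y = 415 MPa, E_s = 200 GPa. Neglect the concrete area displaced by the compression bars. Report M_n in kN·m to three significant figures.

Assume both tension and compression steel yield.
Net tension couple steel: A_s − A'_s = 3935 mm².
a = (A_s − A'_s) f_y / (0.85 f'_c b) = 1633025/(0.85 × 37.8 × 330) = 154.02 mm.
c = a/β₁ = 154.02/0.78 = 197.46 mm; ε'_s = 0.003(c − d')/c = 0.0023 ≥ f_y/E_s = 0.0021, so compression steel does yield.
M_n = (A_s − A'_s) f_y (d − a/2) + A'_s f_y (d − d') = [1633025 × (590 − 77.01) + 358975 × (590 − 44)] × 10⁻⁶ = 837.73 + 196.00 = 1033.73 kN·m.

M_n ≈ 1030 kN·m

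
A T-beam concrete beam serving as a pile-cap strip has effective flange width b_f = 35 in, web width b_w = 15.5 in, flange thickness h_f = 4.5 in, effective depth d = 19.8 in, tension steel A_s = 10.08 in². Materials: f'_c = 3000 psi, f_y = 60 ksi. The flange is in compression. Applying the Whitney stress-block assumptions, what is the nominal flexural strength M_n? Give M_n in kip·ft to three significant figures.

M_n ≈ 803 kip·ft

Tension: T = A_s f_y = 10.08 × 60 = 604.8 kips.
Try a within the flange: a = T/(0.85 f'_c b_f) = 604.8/(0.85 × 3 × 35) = 6.776 in.
a = 6.776 > h_f = 4.5 in: the block extends into the web. Split into flange-overhang and web parts.
C_f = 0.85 f'_c (b_f − b_w) h_f = 0.85 × 3 × (35 − 15.5) × 4.5 = 223.8 kips.
Remaining web compression depth: a_w = (T − C_f)/(0.85 f'_c b_w) = (604.8 − 223.8)/(0.85 × 3 × 15.5) = 9.639 in.
M_n = C_f(d − h_f/2) + (T − C_f)(d − a_w/2) = 223.8 × (19.8 − 2.25) + 381 × (19.8 − 4.8195) = 3927.7 + 5707.6 = 9635.3 kip·in.
M_n = 9635.3/12 = 802.94 kip·ft.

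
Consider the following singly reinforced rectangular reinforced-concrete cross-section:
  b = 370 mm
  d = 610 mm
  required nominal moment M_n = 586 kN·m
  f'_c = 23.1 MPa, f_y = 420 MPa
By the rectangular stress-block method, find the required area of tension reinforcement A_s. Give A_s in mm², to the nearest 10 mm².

With M_n = 0.85 f'_c a b (d − a/2), solve the quadratic for a:
a = d − √(d² − 2M_n/(0.85 f'_c b)) = 610 − √(610² − 2 × 586×10⁶/(0.85 × 23.1 × 370)) = 150.89 mm.
A_s = 0.85 f'_c a b / f_y = 0.85 × 23.1 × 150.89 × 370 / 420 = 2610.0 mm².

A_s ≈ 2610 mm²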